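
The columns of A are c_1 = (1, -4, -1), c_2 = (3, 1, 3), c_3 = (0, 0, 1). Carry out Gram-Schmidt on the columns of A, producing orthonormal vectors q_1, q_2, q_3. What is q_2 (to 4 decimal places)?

c_1 = (1, -4, -1); ‖c_1‖ = 4.2426, so q_1 = (0.2357, -0.9428, -0.2357).
q_1·c_2 = 0.2357·3 + (-0.9428)·1 + (-0.2357)·3 = -0.9428.
u_2 = c_2 + 0.9428·q_1 = (3.2222, 0.1111, 2.7778).
‖u_2‖ = 4.2557, so q_2 = (0.7572, 0.0261, 0.6527).

q_2 = (0.7572, 0.0261, 0.6527)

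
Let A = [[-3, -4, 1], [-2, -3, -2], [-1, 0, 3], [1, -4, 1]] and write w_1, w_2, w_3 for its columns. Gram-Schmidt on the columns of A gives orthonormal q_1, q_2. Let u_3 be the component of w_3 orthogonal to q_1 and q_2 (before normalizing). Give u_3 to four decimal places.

w_1 = (-3, -2, -1, 1); ‖w_1‖ = 3.8730, so q_1 = (-0.7746, -0.5164, -0.2582, 0.2582).
q_1·w_2 = (-0.7746)·(-4) + (-0.5164)·(-3) + (-0.2582)·0 + 0.2582·(-4) = 3.6148.
u_2 = w_2 − 3.6148·q_1 = (-1.2000, -1.1333, 0.9333, -4.9333).
‖u_2‖ = 5.2852, so q_2 = (-0.2270, -0.2144, 0.1766, -0.9334).
q_1·w_3 = (-0.7746)·1 + (-0.5164)·(-2) + (-0.2582)·3 + 0.2582·1 = -0.2582; q_2·w_3 = (-0.2270)·1 + (-0.2144)·(-2) + 0.1766·3 + (-0.9334)·1 = -0.2018.
u_3 = w_3 + 0.2582·q_1 + 0.2018·q_2 = (0.7542, -2.1766, 2.9690, 0.8783).

u_3 = (0.7542, -2.1766, 2.9690, 0.8783)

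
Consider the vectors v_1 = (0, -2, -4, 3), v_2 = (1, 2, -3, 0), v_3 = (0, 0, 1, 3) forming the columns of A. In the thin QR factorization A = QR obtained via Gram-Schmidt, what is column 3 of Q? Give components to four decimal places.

v_1 = (0, -2, -4, 3); ‖v_1‖ = 5.3852, so q_1 = (0.0000, -0.3714, -0.7428, 0.5571).
q_1·v_2 = 0.0000·1 + (-0.3714)·2 + (-0.7428)·(-3) + 0.5571·0 = 1.4856.
u_2 = v_2 − 1.4856·q_1 = (1.0000, 2.5517, -1.8966, -0.8276).
‖u_2‖ = 3.4341, so q_2 = (0.2912, 0.7431, -0.5523, -0.2410).
q_1·v_3 = 0.0000·0 + (-0.3714)·0 + (-0.7428)·1 + 0.5571·3 = 0.9285; q_2·v_3 = 0.2912·0 + 0.7431·0 + (-0.5523)·1 + (-0.2410)·3 = -1.2752.
u_3 = v_3 − 0.9285·q_1 + 1.2752·q_2 = (0.3713, 1.2924, 0.9854, 2.1754).
‖u_3‖ = 2.7407, so q_3 = (0.1355, 0.4715, 0.3595, 0.7937).

q_3 = (0.1355, 0.4715, 0.3595, 0.7937)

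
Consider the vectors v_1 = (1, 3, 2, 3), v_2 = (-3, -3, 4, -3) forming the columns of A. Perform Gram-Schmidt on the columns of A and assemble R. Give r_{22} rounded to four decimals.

r_{22} = 5.9709

v_1 = (1, 3, 2, 3); ‖v_1‖ = 4.7958, so q_1 = (0.2085, 0.6255, 0.4170, 0.6255).
q_1·v_2 = 0.2085·(-3) + 0.6255·(-3) + 0.4170·4 + 0.6255·(-3) = -2.7107.
u_2 = v_2 + 2.7107·q_1 = (-2.4348, -1.3043, 5.1304, -1.3043).
r_{22} = ‖u_2‖ = 5.9709.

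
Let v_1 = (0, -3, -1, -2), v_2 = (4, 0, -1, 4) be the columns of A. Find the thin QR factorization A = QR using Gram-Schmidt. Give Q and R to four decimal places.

v_1 = (0, -3, -1, -2); ‖v_1‖ = 3.7417, so e_1 = (0.0000, -0.8018, -0.2673, -0.5345).
e_1·v_2 = 0.0000·4 + (-0.8018)·0 + (-0.2673)·(-1) + (-0.5345)·4 = -1.8708.
u_2 = v_2 + 1.8708·e_1 = (4.0000, -1.5000, -1.5000, 3.0000).
‖u_2‖ = 5.4314, so e_2 = (0.7365, -0.2762, -0.2762, 0.5523).

Q = [[0.0000, 0.7365], [-0.8018, -0.2762], [-0.2673, -0.2762], [-0.5345, 0.5523]], R = [[3.7417, -1.8708], [0.0000, 5.4314]]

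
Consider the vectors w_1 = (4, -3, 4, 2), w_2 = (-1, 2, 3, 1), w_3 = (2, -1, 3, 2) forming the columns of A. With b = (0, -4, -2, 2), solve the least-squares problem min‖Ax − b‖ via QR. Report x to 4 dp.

x = (-1.6667, -1.9231, 3.3590)

w_1 = (4, -3, 4, 2); ‖w_1‖ = 6.7082, so e_1 = (0.5963, -0.4472, 0.5963, 0.2981).
e_1·w_2 = 0.5963·(-1) + (-0.4472)·2 + 0.5963·3 + 0.2981·1 = 0.5963.
u_2 = w_2 − 0.5963·e_1 = (-1.3556, 2.2667, 2.6444, 0.8222).
‖u_2‖ = 3.8268, so e_2 = (-0.3542, 0.5923, 0.6910, 0.2149).
e_1·w_3 = 0.5963·2 + (-0.4472)·(-1) + 0.5963·3 + 0.2981·2 = 4.0249; e_2·w_3 = (-0.3542)·2 + 0.5923·(-1) + 0.6910·3 + 0.2149·2 = 1.2020.
u_3 = w_3 − 4.0249·e_1 − 1.2020·e_2 = (0.0258, 0.0880, -0.2307, 0.5417).
‖u_3‖ = 0.5959, so e_3 = (0.0433, 0.1477, -0.3871, 0.9091).
Qᵀb = (1.1926, -3.3216, 2.0016).
Back-substitute: x_3 = 2.0016/0.5959 = 3.3590.
x_2 = (-3.3216 − 1.2020·3.3590)/3.8268 = -1.9231.
x_1 = (1.1926 − 0.5963·(-1.9231) − 4.0249·3.3590)/6.7082 = -1.6667.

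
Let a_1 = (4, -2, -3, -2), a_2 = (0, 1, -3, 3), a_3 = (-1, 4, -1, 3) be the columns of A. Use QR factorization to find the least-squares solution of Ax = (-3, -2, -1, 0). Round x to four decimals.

a_1 = (4, -2, -3, -2); ‖a_1‖ = 5.7446, so e_1 = (0.6963, -0.3482, -0.5222, -0.3482).
e_1·a_2 = 0.6963·0 + (-0.3482)·1 + (-0.5222)·(-3) + (-0.3482)·3 = 0.1741.
u_2 = a_2 − 0.1741·e_1 = (-0.1212, 1.0606, -2.9091, 3.0606).
‖u_2‖ = 4.3554, so e_2 = (-0.0278, 0.2435, -0.6679, 0.7027).
e_1·a_3 = 0.6963·(-1) + (-0.3482)·4 + (-0.5222)·(-1) + (-0.3482)·3 = -2.6112; e_2·a_3 = (-0.0278)·(-1) + 0.2435·4 + (-0.6679)·(-1) + 0.7027·3 = 3.7779.
u_3 = a_3 + 2.6112·e_1 − 3.7779·e_2 = (0.9233, 2.1709, 0.1597, -0.5639).
‖u_3‖ = 2.4308, so e_3 = (0.3798, 0.8931, 0.0657, -0.2320).
Qᵀb = (-0.8704, 0.2644, -2.9914).
Back-substitute: x_3 = -2.9914/2.4308 = -1.2306.
x_2 = (0.2644 − 3.7779·(-1.2306))/4.3554 = 1.1281.
x_1 = (-0.8704 − 0.1741·1.1281 + 2.6112·(-1.2306))/5.7446 = -0.7451.

x = (-0.7451, 1.1281, -1.2306)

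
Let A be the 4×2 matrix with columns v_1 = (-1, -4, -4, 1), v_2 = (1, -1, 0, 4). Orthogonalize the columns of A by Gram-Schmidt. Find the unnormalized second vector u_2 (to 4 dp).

e_1 = v_1/‖v_1‖ = (-1, -4, -4, 1)/5.8310 = (-0.1715, -0.6860, -0.6860, 0.1715).
r_{12} = e_1·v_2 = 1.2005.
u_2 = v_2 − 1.2005·e_1 = (1.2059, -0.1765, 0.8235, 3.7941).

u_2 = (1.2059, -0.1765, 0.8235, 3.7941)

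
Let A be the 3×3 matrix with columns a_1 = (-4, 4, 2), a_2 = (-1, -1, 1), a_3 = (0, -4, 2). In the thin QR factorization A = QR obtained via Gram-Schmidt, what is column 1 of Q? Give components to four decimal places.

a_1 = (-4, 4, 2); ‖a_1‖ = 6.0000, so e_1 = (-0.6667, 0.6667, 0.3333).

e_1 = (-0.6667, 0.6667, 0.3333)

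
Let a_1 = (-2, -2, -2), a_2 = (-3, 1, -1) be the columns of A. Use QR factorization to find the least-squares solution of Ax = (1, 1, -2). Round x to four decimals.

e_1 = a_1/‖a_1‖ = (-2, -2, -2)/3.4641 = (-0.5774, -0.5774, -0.5774).
r_{12} = e_1·a_2 = 1.7321.
u_2 = a_2 − 1.7321·e_1 = (-2.0000, 2.0000, 0.0000).
‖u_2‖ = 2.8284, so e_2 = (-0.7071, 0.7071, 0.0000).
Qᵀb = (0.0000, 0.0000).
Back-substitute: x_2 = 0.0000/2.8284 = 0.0000.
x_1 = (0.0000 − 1.7321·0.0000)/3.4641 = 0.0000.

x = (0.0000, 0.0000)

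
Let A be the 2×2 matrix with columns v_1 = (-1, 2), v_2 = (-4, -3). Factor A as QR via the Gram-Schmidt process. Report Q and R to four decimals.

v_1 = (-1, 2); ‖v_1‖ = 2.2361, so q_1 = (-0.4472, 0.8944).
q_1·v_2 = (-0.4472)·(-4) + 0.8944·(-3) = -0.8944.
u_2 = v_2 + 0.8944·q_1 = (-4.4000, -2.2000).
‖u_2‖ = 4.9193, so q_2 = (-0.8944, -0.4472).

Q = [[-0.4472, -0.8944], [0.8944, -0.4472]], R = [[2.2361, -0.8944], [0.0000, 4.9193]]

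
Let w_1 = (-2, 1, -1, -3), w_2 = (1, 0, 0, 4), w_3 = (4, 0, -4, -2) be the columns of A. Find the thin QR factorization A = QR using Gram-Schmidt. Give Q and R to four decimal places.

w_1 = (-2, 1, -1, -3); ‖w_1‖ = 3.8730, so e_1 = (-0.5164, 0.2582, -0.2582, -0.7746).
e_1·w_2 = (-0.5164)·1 + 0.2582·0 + (-0.2582)·0 + (-0.7746)·4 = -3.6148.
u_2 = w_2 + 3.6148·e_1 = (-0.8667, 0.9333, -0.9333, 1.2000).
‖u_2‖ = 1.9833, so e_2 = (-0.4370, 0.4706, -0.4706, 0.6051).
e_1·w_3 = (-0.5164)·4 + 0.2582·0 + (-0.2582)·(-4) + (-0.7746)·(-2) = 0.5164; e_2·w_3 = (-0.4370)·4 + 0.4706·0 + (-0.4706)·(-4) + 0.6051·(-2) = -1.0757.
u_3 = w_3 − 0.5164·e_1 + 1.0757·e_2 = (3.7966, 0.3729, -4.3729, -0.9492).
‖u_3‖ = 5.8802, so e_3 = (0.6457, 0.0634, -0.7437, -0.1614).

Q = [[-0.5164, -0.4370, 0.6457], [0.2582, 0.4706, 0.0634], [-0.2582, -0.4706, -0.7437], [-0.7746, 0.6051, -0.1614]], R = [[3.8730, -3.6148, 0.5164], [0.0000, 1.9833, -1.0757], [0.0000, 0.0000, 5.8802]]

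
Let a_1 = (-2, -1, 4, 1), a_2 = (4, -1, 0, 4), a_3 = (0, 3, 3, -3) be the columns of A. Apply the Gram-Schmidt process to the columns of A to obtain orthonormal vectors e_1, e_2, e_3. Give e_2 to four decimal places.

a_1 = (-2, -1, 4, 1); ‖a_1‖ = 4.6904, so e_1 = (-0.4264, -0.2132, 0.8528, 0.2132).
e_1·a_2 = (-0.4264)·4 + (-0.2132)·(-1) + 0.8528·0 + 0.2132·4 = -0.6396.
u_2 = a_2 + 0.6396·e_1 = (3.7273, -1.1364, 0.5455, 4.1364).
‖u_2‖ = 5.7088, so e_2 = (0.6529, -0.1991, 0.0955, 0.7246).

e_2 = (0.6529, -0.1991, 0.0955, 0.7246)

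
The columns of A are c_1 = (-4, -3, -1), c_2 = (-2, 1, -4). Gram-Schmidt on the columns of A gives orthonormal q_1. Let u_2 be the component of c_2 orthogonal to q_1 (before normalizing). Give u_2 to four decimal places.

c_1 = (-4, -3, -1); ‖c_1‖ = 5.0990, so q_1 = (-0.7845, -0.5883, -0.1961).
q_1·c_2 = (-0.7845)·(-2) + (-0.5883)·1 + (-0.1961)·(-4) = 1.7650.
u_2 = c_2 − 1.7650·q_1 = (-0.6154, 2.0385, -3.6538).

u_2 = (-0.6154, 2.0385, -3.6538)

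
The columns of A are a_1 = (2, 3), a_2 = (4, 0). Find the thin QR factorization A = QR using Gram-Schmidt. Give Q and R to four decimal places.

Q = [[0.5547, 0.8321], [0.8321, -0.5547]], R = [[3.6056, 2.2188], [0.0000, 3.3282]]

a_1 = (2, 3); ‖a_1‖ = 3.6056, so q_1 = (0.5547, 0.8321).
q_1·a_2 = 0.5547·4 + 0.8321·0 = 2.2188.
u_2 = a_2 − 2.2188·q_1 = (2.7692, -1.8462).
‖u_2‖ = 3.3282, so q_2 = (0.8321, -0.5547).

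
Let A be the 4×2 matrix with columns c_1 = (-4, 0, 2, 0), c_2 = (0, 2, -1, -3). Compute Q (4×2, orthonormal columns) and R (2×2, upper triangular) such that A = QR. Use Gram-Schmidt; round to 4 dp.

Q = [[-0.8944, -0.1077], [0.0000, 0.5384], [0.4472, -0.2154], [0.0000, -0.8076]], R = [[4.4721, -0.4472], [0.0000, 3.7148]]

c_1 = (-4, 0, 2, 0); ‖c_1‖ = 4.4721, so q_1 = (-0.8944, 0.0000, 0.4472, 0.0000).
q_1·c_2 = (-0.8944)·0 + 0.0000·2 + 0.4472·(-1) + 0.0000·(-3) = -0.4472.
u_2 = c_2 + 0.4472·q_1 = (-0.4000, 2.0000, -0.8000, -3.0000).
‖u_2‖ = 3.7148, so q_2 = (-0.1077, 0.5384, -0.2154, -0.8076).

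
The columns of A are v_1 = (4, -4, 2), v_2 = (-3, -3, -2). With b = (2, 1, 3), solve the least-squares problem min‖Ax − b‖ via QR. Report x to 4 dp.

q_1 = v_1/‖v_1‖ = (4, -4, 2)/6.0000 = (0.6667, -0.6667, 0.3333).
r_{12} = q_1·v_2 = -0.6667.
u_2 = v_2 + 0.6667·q_1 = (-2.5556, -3.4444, -1.7778).
‖u_2‖ = 4.6428, so q_2 = (-0.5504, -0.7419, -0.3829).
Qᵀb = (1.6667, -2.9915).
Back-substitute: x_2 = -2.9915/4.6428 = -0.6443.
x_1 = (1.6667 + 0.6667·(-0.6443))/6.0000 = 0.2062.

x = (0.2062, -0.6443)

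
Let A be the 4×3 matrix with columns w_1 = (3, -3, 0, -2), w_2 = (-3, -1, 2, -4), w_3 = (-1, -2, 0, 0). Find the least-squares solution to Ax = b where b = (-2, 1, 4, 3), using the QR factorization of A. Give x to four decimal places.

x = (-0.7421, 0.0103, 0.4349)

q_1 = w_1/‖w_1‖ = (3, -3, 0, -2)/4.6904 = (0.6396, -0.6396, 0.0000, -0.4264).
r_{12} = q_1·w_2 = 0.4264.
u_2 = w_2 − 0.4264·q_1 = (-3.2727, -0.7273, 2.0000, -3.8182).
‖u_2‖ = 5.4606, so q_2 = (-0.5993, -0.1332, 0.3663, -0.6992).
r_{13} = q_1·w_3 = 0.6396; r_{23} = q_2·w_3 = 0.8657.
u_3 = w_3 − 0.6396·q_1 − 0.8657·q_2 = (-0.8902, -1.4756, -0.3171, 0.8780).
‖u_3‖ = 1.9600, so q_3 = (-0.4542, -0.7529, -0.1618, 0.4480).
Qᵀb = (-3.1980, 0.4329, 0.8524).
Back-substitute: x_3 = 0.8524/1.9600 = 0.4349.
x_2 = (0.4329 − 0.8657·0.4349)/5.4606 = 0.0103.
x_1 = (-3.1980 − 0.4264·0.0103 − 0.6396·0.4349)/4.6904 = -0.7421.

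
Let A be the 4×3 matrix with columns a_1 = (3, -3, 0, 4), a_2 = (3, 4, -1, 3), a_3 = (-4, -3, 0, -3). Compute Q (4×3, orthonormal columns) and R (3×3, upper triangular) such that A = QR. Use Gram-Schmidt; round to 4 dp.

a_1 = (3, -3, 0, 4); ‖a_1‖ = 5.8310, so q_1 = (0.5145, -0.5145, 0.0000, 0.6860).
q_1·a_2 = 0.5145·3 + (-0.5145)·4 + 0.0000·(-1) + 0.6860·3 = 1.5435.
u_2 = a_2 − 1.5435·q_1 = (2.2059, 4.7941, -1.0000, 1.9412).
‖u_2‖ = 5.7112, so q_2 = (0.3862, 0.8394, -0.1751, 0.3399).
q_1·a_3 = 0.5145·(-4) + (-0.5145)·(-3) + 0.0000·0 + 0.6860·(-3) = -2.5725; q_2·a_3 = 0.3862·(-4) + 0.8394·(-3) + (-0.1751)·0 + 0.3399·(-3) = -5.0829.
u_3 = a_3 + 2.5725·q_1 + 5.0829·q_2 = (-0.7133, -0.0568, -0.8900, 0.4923).
‖u_3‖ = 1.2436, so q_3 = (-0.5736, -0.0457, -0.7157, 0.3959).

Q = [[0.5145, 0.3862, -0.5736], [-0.5145, 0.8394, -0.0457], [0.0000, -0.1751, -0.7157], [0.6860, 0.3399, 0.3959]], R = [[5.8310, 1.5435, -2.5725], [0.0000, 5.7112, -5.0829], [0.0000, 0.0000, 1.2436]]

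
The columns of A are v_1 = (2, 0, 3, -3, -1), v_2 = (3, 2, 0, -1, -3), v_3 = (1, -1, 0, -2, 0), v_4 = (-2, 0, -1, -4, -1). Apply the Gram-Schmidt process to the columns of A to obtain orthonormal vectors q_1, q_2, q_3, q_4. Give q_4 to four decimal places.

v_1 = (2, 0, 3, -3, -1); ‖v_1‖ = 4.7958, so q_1 = (0.4170, 0.0000, 0.6255, -0.6255, -0.2085).
q_1·v_2 = 0.4170·3 + 0.0000·2 + 0.6255·0 + (-0.6255)·(-1) + (-0.2085)·(-3) = 2.5022.
u_2 = v_2 − 2.5022·q_1 = (1.9565, 2.0000, -1.5652, 0.5652, -2.4783).
‖u_2‖ = 4.0913, so q_2 = (0.4782, 0.4888, -0.3826, 0.1381, -0.6057).
q_1·v_3 = 0.4170·1 + 0.0000·(-1) + 0.6255·0 + (-0.6255)·(-2) + (-0.2085)·0 = 1.6681; q_2·v_3 = 0.4782·1 + 0.4888·(-1) + (-0.3826)·0 + 0.1381·(-2) + (-0.6057)·0 = -0.2869.
u_3 = v_3 − 1.6681·q_1 + 0.2869·q_2 = (0.4416, -0.8597, -1.1532, -0.9169, 0.1740).
‖u_3‖ = 1.7706, so q_3 = (0.2494, -0.4856, -0.6513, -0.5178, 0.0983).
q_1·v_4 = 0.4170·(-2) + 0.0000·0 + 0.6255·(-1) + (-0.6255)·(-4) + (-0.2085)·(-1) = 1.2511; q_2·v_4 = 0.4782·(-2) + 0.4888·0 + (-0.3826)·(-1) + 0.1381·(-4) + (-0.6057)·(-1) = -0.5207; q_3·v_4 = 0.2494·(-2) + (-0.4856)·0 + (-0.6513)·(-1) + (-0.5178)·(-4) + 0.0983·(-1) = 2.1256.
u_4 = v_4 − 1.2511·q_1 + 0.5207·q_2 − 2.1256·q_3 = (-2.8028, 1.2867, -0.5973, -2.0447, -1.2635).
‖u_4‖ = 3.9554, so q_4 = (-0.7086, 0.3253, -0.1510, -0.5169, -0.3194).

q_4 = (-0.7086, 0.3253, -0.1510, -0.5169, -0.3194)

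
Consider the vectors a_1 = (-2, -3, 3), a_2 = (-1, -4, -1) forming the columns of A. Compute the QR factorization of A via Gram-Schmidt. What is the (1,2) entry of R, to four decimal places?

e_1 = a_1/‖a_1‖ = (-2, -3, 3)/4.6904 = (-0.4264, -0.6396, 0.6396).
r_{12} = e_1·a_2 = 2.3452.

r_{12} = 2.3452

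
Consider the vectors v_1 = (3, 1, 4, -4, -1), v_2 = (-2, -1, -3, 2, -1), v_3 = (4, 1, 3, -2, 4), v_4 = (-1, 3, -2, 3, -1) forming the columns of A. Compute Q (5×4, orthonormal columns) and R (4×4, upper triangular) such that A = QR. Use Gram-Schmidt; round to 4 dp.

Q = [[0.4575, -0.1027, 0.6986, 0.3478], [0.1525, -0.2183, -0.3245, 0.8282], [0.6100, -0.3211, -0.5595, -0.2402], [-0.6100, -0.2312, -0.1788, 0.2857], [-0.1525, -0.8861, 0.2483, -0.2319]], R = [[6.5574, -3.9650, 4.4225, -2.8975], [0.0000, 1.8108, -4.6747, 0.2825], [0.0000, 0.0000, 2.1421, -1.3376], [0.0000, 0.0000, 0.0000, 3.7062]]

q_1 = v_1/‖v_1‖ = (3, 1, 4, -4, -1)/6.5574 = (0.4575, 0.1525, 0.6100, -0.6100, -0.1525).
r_{12} = q_1·v_2 = -3.9650.
u_2 = v_2 + 3.9650·q_1 = (-0.1860, -0.3953, -0.5814, -0.4186, -1.6047).
‖u_2‖ = 1.8108, so q_2 = (-0.1027, -0.2183, -0.3211, -0.2312, -0.8861).
r_{13} = q_1·v_3 = 4.4225; r_{23} = q_2·v_3 = -4.6747.
u_3 = v_3 − 4.4225·q_1 + 4.6747·q_2 = (1.4965, -0.6950, -1.1986, -0.3830, 0.5319).
‖u_3‖ = 2.1421, so q_3 = (0.6986, -0.3245, -0.5595, -0.1788, 0.2483).
r_{14} = q_1·v_4 = -2.8975; r_{24} = q_2·v_4 = 0.2825; r_{34} = q_3·v_4 = -1.3376.
u_4 = v_4 + 2.8975·q_1 − 0.2825·q_2 + 1.3376·q_3 = (1.2890, 3.0696, -0.8903, 1.0587, -0.8594).
‖u_4‖ = 3.7062, so q_4 = (0.3478, 0.8282, -0.2402, 0.2857, -0.2319).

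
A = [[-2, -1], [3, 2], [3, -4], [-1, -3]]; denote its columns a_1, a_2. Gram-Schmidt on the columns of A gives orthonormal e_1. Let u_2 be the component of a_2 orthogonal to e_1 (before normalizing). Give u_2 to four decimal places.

u_2 = (-1.0870, 2.1304, -3.8696, -3.0435)

a_1 = (-2, 3, 3, -1); ‖a_1‖ = 4.7958, so e_1 = (-0.4170, 0.6255, 0.6255, -0.2085).
e_1·a_2 = (-0.4170)·(-1) + 0.6255·2 + 0.6255·(-4) + (-0.2085)·(-3) = -0.2085.
u_2 = a_2 + 0.2085·e_1 = (-1.0870, 2.1304, -3.8696, -3.0435).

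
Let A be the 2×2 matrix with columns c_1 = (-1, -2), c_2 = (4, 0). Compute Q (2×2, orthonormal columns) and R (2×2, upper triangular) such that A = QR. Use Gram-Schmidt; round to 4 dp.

Q = [[-0.4472, 0.8944], [-0.8944, -0.4472]], R = [[2.2361, -1.7889], [0.0000, 3.5777]]

e_1 = c_1/‖c_1‖ = (-1, -2)/2.2361 = (-0.4472, -0.8944).
r_{12} = e_1·c_2 = -1.7889.
u_2 = c_2 + 1.7889·e_1 = (3.2000, -1.6000).
‖u_2‖ = 3.5777, so e_2 = (0.8944, -0.4472).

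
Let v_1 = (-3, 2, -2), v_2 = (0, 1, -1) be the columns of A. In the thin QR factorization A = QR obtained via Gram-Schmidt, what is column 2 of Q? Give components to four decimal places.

v_1 = (-3, 2, -2); ‖v_1‖ = 4.1231, so e_1 = (-0.7276, 0.4851, -0.4851).
e_1·v_2 = (-0.7276)·0 + 0.4851·1 + (-0.4851)·(-1) = 0.9701.
u_2 = v_2 − 0.9701·e_1 = (0.7059, 0.5294, -0.5294).
‖u_2‖ = 1.0290, so e_2 = (0.6860, 0.5145, -0.5145).

e_2 = (0.6860, 0.5145, -0.5145)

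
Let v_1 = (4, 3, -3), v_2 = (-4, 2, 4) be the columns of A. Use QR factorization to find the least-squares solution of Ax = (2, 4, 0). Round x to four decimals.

x = (0.9730, 0.5946)

v_1 = (4, 3, -3); ‖v_1‖ = 5.8310, so e_1 = (0.6860, 0.5145, -0.5145).
e_1·v_2 = 0.6860·(-4) + 0.5145·2 + (-0.5145)·4 = -3.7730.
u_2 = v_2 + 3.7730·e_1 = (-1.4118, 3.9412, 2.0588).
‖u_2‖ = 4.6653, so e_2 = (-0.3026, 0.8448, 0.4413).
Qᵀb = (3.4300, 2.7739).
Back-substitute: x_2 = 2.7739/4.6653 = 0.5946.
x_1 = (3.4300 + 3.7730·0.5946)/5.8310 = 0.9730.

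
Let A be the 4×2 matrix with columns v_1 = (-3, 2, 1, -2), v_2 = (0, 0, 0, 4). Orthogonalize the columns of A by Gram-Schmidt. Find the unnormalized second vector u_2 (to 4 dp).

v_1 = (-3, 2, 1, -2); ‖v_1‖ = 4.2426, so q_1 = (-0.7071, 0.4714, 0.2357, -0.4714).
q_1·v_2 = (-0.7071)·0 + 0.4714·0 + 0.2357·0 + (-0.4714)·4 = -1.8856.
u_2 = v_2 + 1.8856·q_1 = (-1.3333, 0.8889, 0.4444, 3.1111).

u_2 = (-1.3333, 0.8889, 0.4444, 3.1111)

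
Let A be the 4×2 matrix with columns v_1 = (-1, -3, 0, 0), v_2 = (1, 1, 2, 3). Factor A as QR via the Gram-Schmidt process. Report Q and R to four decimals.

Q = [[-0.3162, 0.1639], [-0.9487, -0.0546], [0.0000, 0.5464], [0.0000, 0.8195]], R = [[3.1623, -1.2649], [0.0000, 3.6606]]

v_1 = (-1, -3, 0, 0); ‖v_1‖ = 3.1623, so e_1 = (-0.3162, -0.9487, 0.0000, 0.0000).
e_1·v_2 = (-0.3162)·1 + (-0.9487)·1 + 0.0000·2 + 0.0000·3 = -1.2649.
u_2 = v_2 + 1.2649·e_1 = (0.6000, -0.2000, 2.0000, 3.0000).
‖u_2‖ = 3.6606, so e_2 = (0.1639, -0.0546, 0.5464, 0.8195).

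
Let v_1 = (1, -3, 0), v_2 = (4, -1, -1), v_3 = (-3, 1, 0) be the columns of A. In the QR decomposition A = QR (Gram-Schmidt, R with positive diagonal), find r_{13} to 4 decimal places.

r_{13} = -1.8974

v_1 = (1, -3, 0); ‖v_1‖ = 3.1623, so q_1 = (0.3162, -0.9487, 0.0000).
r_{13} = q_1·v_3 = -1.8974.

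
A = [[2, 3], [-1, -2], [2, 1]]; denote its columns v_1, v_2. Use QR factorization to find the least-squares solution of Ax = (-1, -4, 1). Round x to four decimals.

e_1 = v_1/‖v_1‖ = (2, -1, 2)/3.0000 = (0.6667, -0.3333, 0.6667).
r_{12} = e_1·v_2 = 3.3333.
u_2 = v_2 − 3.3333·e_1 = (0.7778, -0.8889, -1.2222).
‖u_2‖ = 1.6997, so e_2 = (0.4576, -0.5230, -0.7191).
Qᵀb = (1.3333, 0.9152).
Back-substitute: x_2 = 0.9152/1.6997 = 0.5385.
x_1 = (1.3333 − 3.3333·0.5385)/3.0000 = -0.1538.

x = (-0.1538, 0.5385)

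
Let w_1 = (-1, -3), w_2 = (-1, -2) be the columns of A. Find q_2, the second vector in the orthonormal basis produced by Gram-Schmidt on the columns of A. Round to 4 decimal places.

w_1 = (-1, -3); ‖w_1‖ = 3.1623, so q_1 = (-0.3162, -0.9487).
q_1·w_2 = (-0.3162)·(-1) + (-0.9487)·(-2) = 2.2136.
u_2 = w_2 − 2.2136·q_1 = (-0.3000, 0.1000).
‖u_2‖ = 0.3162, so q_2 = (-0.9487, 0.3162).

q_2 = (-0.9487, 0.3162)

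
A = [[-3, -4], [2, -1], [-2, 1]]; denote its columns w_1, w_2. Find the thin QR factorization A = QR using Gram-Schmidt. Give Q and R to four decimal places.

w_1 = (-3, 2, -2); ‖w_1‖ = 4.1231, so q_1 = (-0.7276, 0.4851, -0.4851).
q_1·w_2 = (-0.7276)·(-4) + 0.4851·(-1) + (-0.4851)·1 = 1.9403.
u_2 = w_2 − 1.9403·q_1 = (-2.5882, -1.9412, 1.9412).
‖u_2‖ = 3.7730, so q_2 = (-0.6860, -0.5145, 0.5145).

Q = [[-0.7276, -0.6860], [0.4851, -0.5145], [-0.4851, 0.5145]], R = [[4.1231, 1.9403], [0.0000, 3.7730]]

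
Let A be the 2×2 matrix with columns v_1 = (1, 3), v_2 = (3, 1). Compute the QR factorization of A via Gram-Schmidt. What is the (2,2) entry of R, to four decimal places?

v_1 = (1, 3); ‖v_1‖ = 3.1623, so e_1 = (0.3162, 0.9487).
e_1·v_2 = 0.3162·3 + 0.9487·1 = 1.8974.
u_2 = v_2 − 1.8974·e_1 = (2.4000, -0.8000).
r_{22} = ‖u_2‖ = 2.5298.

r_{22} = 2.5298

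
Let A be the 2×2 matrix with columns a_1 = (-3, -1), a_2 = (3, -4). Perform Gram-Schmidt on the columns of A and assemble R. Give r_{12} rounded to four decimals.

r_{12} = -1.5811

a_1 = (-3, -1); ‖a_1‖ = 3.1623, so q_1 = (-0.9487, -0.3162).
r_{12} = q_1·a_2 = -1.5811.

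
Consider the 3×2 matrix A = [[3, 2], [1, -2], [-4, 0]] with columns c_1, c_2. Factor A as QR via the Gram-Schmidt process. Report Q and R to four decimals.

c_1 = (3, 1, -4); ‖c_1‖ = 5.0990, so e_1 = (0.5883, 0.1961, -0.7845).
e_1·c_2 = 0.5883·2 + 0.1961·(-2) + (-0.7845)·0 = 0.7845.
u_2 = c_2 − 0.7845·e_1 = (1.5385, -2.1538, 0.6154).
‖u_2‖ = 2.7175, so e_2 = (0.5661, -0.7926, 0.2265).

Q = [[0.5883, 0.5661], [0.1961, -0.7926], [-0.7845, 0.2265]], R = [[5.0990, 0.7845], [0.0000, 2.7175]]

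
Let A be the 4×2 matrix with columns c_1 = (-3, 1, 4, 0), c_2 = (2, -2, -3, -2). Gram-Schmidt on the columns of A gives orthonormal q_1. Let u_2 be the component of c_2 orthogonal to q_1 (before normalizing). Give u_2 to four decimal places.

c_1 = (-3, 1, 4, 0); ‖c_1‖ = 5.0990, so q_1 = (-0.5883, 0.1961, 0.7845, 0.0000).
q_1·c_2 = (-0.5883)·2 + 0.1961·(-2) + 0.7845·(-3) + 0.0000·(-2) = -3.9223.
u_2 = c_2 + 3.9223·q_1 = (-0.3077, -1.2308, 0.0769, -2.0000).

u_2 = (-0.3077, -1.2308, 0.0769, -2.0000)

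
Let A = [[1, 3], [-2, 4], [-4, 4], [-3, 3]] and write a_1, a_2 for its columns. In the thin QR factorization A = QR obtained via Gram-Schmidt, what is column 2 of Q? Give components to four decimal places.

a_1 = (1, -2, -4, -3); ‖a_1‖ = 5.4772, so q_1 = (0.1826, -0.3651, -0.7303, -0.5477).
q_1·a_2 = 0.1826·3 + (-0.3651)·4 + (-0.7303)·4 + (-0.5477)·3 = -5.4772.
u_2 = a_2 + 5.4772·q_1 = (4.0000, 2.0000, 0.0000, 0.0000).
‖u_2‖ = 4.4721, so q_2 = (0.8944, 0.4472, 0.0000, 0.0000).

q_2 = (0.8944, 0.4472, 0.0000, 0.0000)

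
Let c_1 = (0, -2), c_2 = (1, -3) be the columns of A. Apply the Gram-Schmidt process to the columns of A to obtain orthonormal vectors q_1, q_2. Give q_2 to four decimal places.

q_2 = (1.0000, 0.0000)

c_1 = (0, -2); ‖c_1‖ = 2.0000, so q_1 = (0.0000, -1.0000).
q_1·c_2 = 0.0000·1 + (-1.0000)·(-3) = 3.0000.
u_2 = c_2 − 3.0000·q_1 = (1.0000, 0.0000).
‖u_2‖ = 1.0000, so q_2 = (1.0000, 0.0000).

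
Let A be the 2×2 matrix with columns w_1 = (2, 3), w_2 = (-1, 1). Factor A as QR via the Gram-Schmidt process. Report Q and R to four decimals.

Q = [[0.5547, -0.8321], [0.8321, 0.5547]], R = [[3.6056, 0.2774], [0.0000, 1.3868]]

e_1 = w_1/‖w_1‖ = (2, 3)/3.6056 = (0.5547, 0.8321).
r_{12} = e_1·w_2 = 0.2774.
u_2 = w_2 − 0.2774·e_1 = (-1.1538, 0.7692).
‖u_2‖ = 1.3868, so e_2 = (-0.8321, 0.5547).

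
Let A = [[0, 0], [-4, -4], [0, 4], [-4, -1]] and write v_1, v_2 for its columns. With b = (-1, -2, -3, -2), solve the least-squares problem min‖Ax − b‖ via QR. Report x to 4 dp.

v_1 = (0, -4, 0, -4); ‖v_1‖ = 5.6569, so e_1 = (0.0000, -0.7071, 0.0000, -0.7071).
e_1·v_2 = 0.0000·0 + (-0.7071)·(-4) + 0.0000·4 + (-0.7071)·(-1) = 3.5355.
u_2 = v_2 − 3.5355·e_1 = (0.0000, -1.5000, 4.0000, 1.5000).
‖u_2‖ = 4.5277, so e_2 = (0.0000, -0.3313, 0.8835, 0.3313).
Qᵀb = (2.8284, -2.6504).
Back-substitute: x_2 = -2.6504/4.5277 = -0.5854.
x_1 = (2.8284 − 3.5355·(-0.5854))/5.6569 = 0.8659.

x = (0.8659, -0.5854)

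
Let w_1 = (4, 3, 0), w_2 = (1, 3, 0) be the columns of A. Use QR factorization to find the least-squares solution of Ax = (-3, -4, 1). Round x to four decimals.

e_1 = w_1/‖w_1‖ = (4, 3, 0)/5.0000 = (0.8000, 0.6000, 0.0000).
r_{12} = e_1·w_2 = 2.6000.
u_2 = w_2 − 2.6000·e_1 = (-1.0800, 1.4400, 0.0000).
‖u_2‖ = 1.8000, so e_2 = (-0.6000, 0.8000, 0.0000).
Qᵀb = (-4.8000, -1.4000).
Back-substitute: x_2 = -1.4000/1.8000 = -0.7778.
x_1 = (-4.8000 − 2.6000·(-0.7778))/5.0000 = -0.5556.

x = (-0.5556, -0.7778)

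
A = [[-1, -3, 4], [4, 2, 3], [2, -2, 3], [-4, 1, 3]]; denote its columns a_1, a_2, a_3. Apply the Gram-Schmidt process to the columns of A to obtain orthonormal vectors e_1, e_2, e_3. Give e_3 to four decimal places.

e_1 = a_1/‖a_1‖ = (-1, 4, 2, -4)/6.0828 = (-0.1644, 0.6576, 0.3288, -0.6576).
r_{12} = e_1·a_2 = 0.4932.
u_2 = a_2 − 0.4932·e_1 = (-2.9189, 1.6757, -2.1622, 1.3243).
‖u_2‖ = 4.2139, so e_2 = (-0.6927, 0.3977, -0.5131, 0.3143).
r_{13} = e_1·a_3 = 0.3288; r_{23} = e_2·a_3 = -2.1743.
u_3 = a_3 − 0.3288·e_1 + 2.1743·e_2 = (2.5479, 3.6484, 1.7763, 3.8995).
‖u_3‖ = 6.1777, so e_3 = (0.4124, 0.5906, 0.2875, 0.6312).

e_3 = (0.4124, 0.5906, 0.2875, 0.6312)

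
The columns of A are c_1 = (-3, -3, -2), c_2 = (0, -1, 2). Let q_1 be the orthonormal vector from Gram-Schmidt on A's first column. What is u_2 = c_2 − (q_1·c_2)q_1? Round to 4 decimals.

u_2 = (-0.1364, -1.1364, 1.9091)

c_1 = (-3, -3, -2); ‖c_1‖ = 4.6904, so q_1 = (-0.6396, -0.6396, -0.4264).
q_1·c_2 = (-0.6396)·0 + (-0.6396)·(-1) + (-0.4264)·2 = -0.2132.
u_2 = c_2 + 0.2132·q_1 = (-0.1364, -1.1364, 1.9091).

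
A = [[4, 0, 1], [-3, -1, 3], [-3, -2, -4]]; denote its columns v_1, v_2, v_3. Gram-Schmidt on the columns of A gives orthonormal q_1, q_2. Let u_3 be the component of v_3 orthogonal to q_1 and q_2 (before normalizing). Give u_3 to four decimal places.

q_1 = v_1/‖v_1‖ = (4, -3, -3)/5.8310 = (0.6860, -0.5145, -0.5145).
r_{12} = q_1·v_2 = 1.5435.
u_2 = v_2 − 1.5435·q_1 = (-1.0588, -0.2059, -1.2059).
‖u_2‖ = 1.6179, so q_2 = (-0.6544, -0.1273, -0.7453).
r_{13} = q_1·v_3 = 1.2005; r_{23} = q_2·v_3 = 1.9451.
u_3 = v_3 − 1.2005·q_1 − 1.9451·q_2 = (1.4494, 3.8652, -1.9326).

u_3 = (1.4494, 3.8652, -1.9326)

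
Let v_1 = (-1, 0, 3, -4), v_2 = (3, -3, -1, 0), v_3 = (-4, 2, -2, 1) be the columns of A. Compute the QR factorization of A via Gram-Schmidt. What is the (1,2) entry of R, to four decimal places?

r_{12} = -1.1767

v_1 = (-1, 0, 3, -4); ‖v_1‖ = 5.0990, so q_1 = (-0.1961, 0.0000, 0.5883, -0.7845).
r_{12} = q_1·v_2 = -1.1767.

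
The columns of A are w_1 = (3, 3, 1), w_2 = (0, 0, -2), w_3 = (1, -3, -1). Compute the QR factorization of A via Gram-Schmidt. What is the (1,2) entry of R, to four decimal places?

r_{12} = -0.4588

w_1 = (3, 3, 1); ‖w_1‖ = 4.3589, so e_1 = (0.6882, 0.6882, 0.2294).
r_{12} = e_1·w_2 = -0.4588.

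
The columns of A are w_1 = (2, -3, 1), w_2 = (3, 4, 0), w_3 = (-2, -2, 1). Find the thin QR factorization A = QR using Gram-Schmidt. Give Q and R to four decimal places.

w_1 = (2, -3, 1); ‖w_1‖ = 3.7417, so e_1 = (0.5345, -0.8018, 0.2673).
e_1·w_2 = 0.5345·3 + (-0.8018)·4 + 0.2673·0 = -1.6036.
u_2 = w_2 + 1.6036·e_1 = (3.8571, 2.7143, 0.4286).
‖u_2‖ = 4.7359, so e_2 = (0.8145, 0.5731, 0.0905).
e_1·w_3 = 0.5345·(-2) + (-0.8018)·(-2) + 0.2673·1 = 0.8018; e_2·w_3 = 0.8145·(-2) + 0.5731·(-2) + 0.0905·1 = -2.6847.
u_3 = w_3 − 0.8018·e_1 + 2.6847·e_2 = (-0.2420, 0.1815, 1.0287).
‖u_3‖ = 1.0722, so e_3 = (-0.2257, 0.1693, 0.9594).

Q = [[0.5345, 0.8145, -0.2257], [-0.8018, 0.5731, 0.1693], [0.2673, 0.0905, 0.9594]], R = [[3.7417, -1.6036, 0.8018], [0.0000, 4.7359, -2.6847], [0.0000, 0.0000, 1.0722]]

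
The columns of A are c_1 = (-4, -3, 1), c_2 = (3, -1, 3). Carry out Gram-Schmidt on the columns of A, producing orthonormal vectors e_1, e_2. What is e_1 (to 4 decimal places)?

e_1 = (-0.7845, -0.5883, 0.1961)

e_1 = c_1/‖c_1‖ = (-4, -3, 1)/5.0990 = (-0.7845, -0.5883, 0.1961).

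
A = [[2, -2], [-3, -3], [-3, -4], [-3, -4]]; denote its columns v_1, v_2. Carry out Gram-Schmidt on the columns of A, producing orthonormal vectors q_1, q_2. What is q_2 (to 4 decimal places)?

q_2 = (-0.9157, -0.0458, -0.2823, -0.2823)

q_1 = v_1/‖v_1‖ = (2, -3, -3, -3)/5.5678 = (0.3592, -0.5388, -0.5388, -0.5388).
r_{12} = q_1·v_2 = 5.2086.
u_2 = v_2 − 5.2086·q_1 = (-3.8710, -0.1935, -1.1935, -1.1935).
‖u_2‖ = 4.2274, so q_2 = (-0.9157, -0.0458, -0.2823, -0.2823).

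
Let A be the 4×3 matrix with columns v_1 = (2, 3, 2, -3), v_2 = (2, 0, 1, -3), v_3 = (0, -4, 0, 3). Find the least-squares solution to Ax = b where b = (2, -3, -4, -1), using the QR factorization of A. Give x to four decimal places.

x = (-2.1006, 2.0324, -0.6728)

v_1 = (2, 3, 2, -3); ‖v_1‖ = 5.0990, so e_1 = (0.3922, 0.5883, 0.3922, -0.5883).
e_1·v_2 = 0.3922·2 + 0.5883·0 + 0.3922·1 + (-0.5883)·(-3) = 2.9417.
u_2 = v_2 − 2.9417·e_1 = (0.8462, -1.7308, -0.1538, -1.2692).
‖u_2‖ = 2.3122, so e_2 = (0.3660, -0.7485, -0.0665, -0.5489).
e_1·v_3 = 0.3922·0 + 0.5883·(-4) + 0.3922·0 + (-0.5883)·3 = -4.1184; e_2·v_3 = 0.3660·0 + (-0.7485)·(-4) + (-0.0665)·0 + (-0.5489)·3 = 1.3474.
u_3 = v_3 + 4.1184·e_1 − 1.3474·e_2 = (1.1223, -0.5683, 1.7050, 1.3165).
‖u_3‖ = 2.4946, so e_3 = (0.4499, -0.2278, 0.6835, 0.5278).
Qᵀb = (-1.9612, 3.7926, -1.6784).
Back-substitute: x_3 = -1.6784/2.4946 = -0.6728.
x_2 = (3.7926 − 1.3474·(-0.6728))/2.3122 = 2.0324.
x_1 = (-1.9612 − 2.9417·2.0324 + 4.1184·(-0.6728))/5.0990 = -2.1006.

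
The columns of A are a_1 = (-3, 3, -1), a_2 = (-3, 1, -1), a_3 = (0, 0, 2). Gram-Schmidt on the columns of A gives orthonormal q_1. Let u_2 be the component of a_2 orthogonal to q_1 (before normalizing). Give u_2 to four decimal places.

u_2 = (-0.9474, -1.0526, -0.3158)

a_1 = (-3, 3, -1); ‖a_1‖ = 4.3589, so q_1 = (-0.6882, 0.6882, -0.2294).
q_1·a_2 = (-0.6882)·(-3) + 0.6882·1 + (-0.2294)·(-1) = 2.9824.
u_2 = a_2 − 2.9824·q_1 = (-0.9474, -1.0526, -0.3158).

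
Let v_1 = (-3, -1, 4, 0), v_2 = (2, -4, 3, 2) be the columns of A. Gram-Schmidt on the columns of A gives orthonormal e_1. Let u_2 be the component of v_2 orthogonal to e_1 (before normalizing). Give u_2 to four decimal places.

v_1 = (-3, -1, 4, 0); ‖v_1‖ = 5.0990, so e_1 = (-0.5883, -0.1961, 0.7845, 0.0000).
e_1·v_2 = (-0.5883)·2 + (-0.1961)·(-4) + 0.7845·3 + 0.0000·2 = 1.9612.
u_2 = v_2 − 1.9612·e_1 = (3.1538, -3.6154, 1.4615, 2.0000).

u_2 = (3.1538, -3.6154, 1.4615, 2.0000)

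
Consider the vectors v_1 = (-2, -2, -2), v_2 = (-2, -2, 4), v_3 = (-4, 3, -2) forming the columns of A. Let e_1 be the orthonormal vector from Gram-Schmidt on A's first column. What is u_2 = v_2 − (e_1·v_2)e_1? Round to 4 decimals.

e_1 = v_1/‖v_1‖ = (-2, -2, -2)/3.4641 = (-0.5774, -0.5774, -0.5774).
r_{12} = e_1·v_2 = 0.0000.
u_2 = v_2 + 0.0000·e_1 = (-2.0000, -2.0000, 4.0000).

u_2 = (-2.0000, -2.0000, 4.0000)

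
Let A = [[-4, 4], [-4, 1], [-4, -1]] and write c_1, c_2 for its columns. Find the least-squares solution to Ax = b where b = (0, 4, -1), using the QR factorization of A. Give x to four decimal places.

c_1 = (-4, -4, -4); ‖c_1‖ = 6.9282, so q_1 = (-0.5774, -0.5774, -0.5774).
q_1·c_2 = (-0.5774)·4 + (-0.5774)·1 + (-0.5774)·(-1) = -2.3094.
u_2 = c_2 + 2.3094·q_1 = (2.6667, -0.3333, -2.3333).
‖u_2‖ = 3.5590, so q_2 = (0.7493, -0.0937, -0.6556).
Qᵀb = (-1.7321, 0.2810).
Back-substitute: x_2 = 0.2810/3.5590 = 0.0789.
x_1 = (-1.7321 + 2.3094·0.0789)/6.9282 = -0.2237.

x = (-0.2237, 0.0789)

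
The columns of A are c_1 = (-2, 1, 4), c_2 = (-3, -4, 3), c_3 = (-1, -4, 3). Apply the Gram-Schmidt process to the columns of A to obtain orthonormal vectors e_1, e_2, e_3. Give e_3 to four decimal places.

c_1 = (-2, 1, 4); ‖c_1‖ = 4.5826, so e_1 = (-0.4364, 0.2182, 0.8729).
e_1·c_2 = (-0.4364)·(-3) + 0.2182·(-4) + 0.8729·3 = 3.0551.
u_2 = c_2 − 3.0551·e_1 = (-1.6667, -4.6667, 0.3333).
‖u_2‖ = 4.9666, so e_2 = (-0.3356, -0.9396, 0.0671).
e_1·c_3 = (-0.4364)·(-1) + 0.2182·(-4) + 0.8729·3 = 2.1822; e_2·c_3 = (-0.3356)·(-1) + (-0.9396)·(-4) + 0.0671·3 = 4.2954.
u_3 = c_3 − 2.1822·e_1 − 4.2954·e_2 = (1.3938, -0.4402, 0.8069).
‖u_3‖ = 1.6696, so e_3 = (0.8348, -0.2636, 0.4833).

e_3 = (0.8348, -0.2636, 0.4833)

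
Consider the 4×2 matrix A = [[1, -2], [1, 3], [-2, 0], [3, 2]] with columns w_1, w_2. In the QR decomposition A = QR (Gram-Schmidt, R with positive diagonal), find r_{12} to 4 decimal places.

r_{12} = 1.8074

w_1 = (1, 1, -2, 3); ‖w_1‖ = 3.8730, so q_1 = (0.2582, 0.2582, -0.5164, 0.7746).
r_{12} = q_1·w_2 = 1.8074.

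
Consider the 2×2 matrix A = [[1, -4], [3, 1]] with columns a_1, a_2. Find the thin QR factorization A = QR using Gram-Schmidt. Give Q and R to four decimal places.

Q = [[0.3162, -0.9487], [0.9487, 0.3162]], R = [[3.1623, -0.3162], [0.0000, 4.1110]]

e_1 = a_1/‖a_1‖ = (1, 3)/3.1623 = (0.3162, 0.9487).
r_{12} = e_1·a_2 = -0.3162.
u_2 = a_2 + 0.3162·e_1 = (-3.9000, 1.3000).
‖u_2‖ = 4.1110, so e_2 = (-0.9487, 0.3162).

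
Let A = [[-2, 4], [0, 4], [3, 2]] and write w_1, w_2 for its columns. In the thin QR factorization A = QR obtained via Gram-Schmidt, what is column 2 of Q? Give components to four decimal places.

e_2 = (0.6180, 0.6695, 0.4120)

e_1 = w_1/‖w_1‖ = (-2, 0, 3)/3.6056 = (-0.5547, 0.0000, 0.8321).
r_{12} = e_1·w_2 = -0.5547.
u_2 = w_2 + 0.5547·e_1 = (3.6923, 4.0000, 2.4615).
‖u_2‖ = 5.9743, so e_2 = (0.6180, 0.6695, 0.4120).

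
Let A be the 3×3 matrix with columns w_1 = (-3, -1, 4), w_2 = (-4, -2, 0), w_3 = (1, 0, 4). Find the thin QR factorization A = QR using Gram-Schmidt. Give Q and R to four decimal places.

Q = [[-0.5883, -0.6755, 0.4444], [-0.1961, -0.4140, -0.8889], [0.7845, -0.6101, 0.1111]], R = [[5.0990, 2.7456, 2.5495], [0.0000, 3.5301, -3.1161], [0.0000, 0.0000, 0.8889]]

w_1 = (-3, -1, 4); ‖w_1‖ = 5.0990, so e_1 = (-0.5883, -0.1961, 0.7845).
e_1·w_2 = (-0.5883)·(-4) + (-0.1961)·(-2) + 0.7845·0 = 2.7456.
u_2 = w_2 − 2.7456·e_1 = (-2.3846, -1.4615, -2.1538).
‖u_2‖ = 3.5301, so e_2 = (-0.6755, -0.4140, -0.6101).
e_1·w_3 = (-0.5883)·1 + (-0.1961)·0 + 0.7845·4 = 2.5495; e_2·w_3 = (-0.6755)·1 + (-0.4140)·0 + (-0.6101)·4 = -3.1161.
u_3 = w_3 − 2.5495·e_1 + 3.1161·e_2 = (0.3951, -0.7901, 0.0988).
‖u_3‖ = 0.8889, so e_3 = (0.4444, -0.8889, 0.1111).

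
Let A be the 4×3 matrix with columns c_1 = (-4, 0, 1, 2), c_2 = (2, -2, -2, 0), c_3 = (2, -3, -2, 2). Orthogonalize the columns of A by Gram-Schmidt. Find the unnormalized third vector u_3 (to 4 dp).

q_1 = c_1/‖c_1‖ = (-4, 0, 1, 2)/4.5826 = (-0.8729, 0.0000, 0.2182, 0.4364).
r_{12} = q_1·c_2 = -2.1822.
u_2 = c_2 + 2.1822·q_1 = (0.0952, -2.0000, -1.5238, 0.9524).
‖u_2‖ = 2.6904, so q_2 = (0.0354, -0.7434, -0.5664, 0.3540).
r_{13} = q_1·c_3 = -1.3093; r_{23} = q_2·c_3 = 4.1418.
u_3 = c_3 + 1.3093·q_1 − 4.1418·q_2 = (0.7105, 0.0789, 0.6316, 1.1053).

u_3 = (0.7105, 0.0789, 0.6316, 1.1053)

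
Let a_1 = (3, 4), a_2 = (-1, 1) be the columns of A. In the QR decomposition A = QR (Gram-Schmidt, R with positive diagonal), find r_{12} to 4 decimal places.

r_{12} = 0.2000

q_1 = a_1/‖a_1‖ = (3, 4)/5.0000 = (0.6000, 0.8000).
r_{12} = q_1·a_2 = 0.2000.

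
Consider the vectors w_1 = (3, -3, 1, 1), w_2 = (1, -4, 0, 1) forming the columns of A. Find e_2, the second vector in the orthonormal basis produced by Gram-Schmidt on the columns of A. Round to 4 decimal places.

w_1 = (3, -3, 1, 1); ‖w_1‖ = 4.4721, so e_1 = (0.6708, -0.6708, 0.2236, 0.2236).
e_1·w_2 = 0.6708·1 + (-0.6708)·(-4) + 0.2236·0 + 0.2236·1 = 3.5777.
u_2 = w_2 − 3.5777·e_1 = (-1.4000, -1.6000, -0.8000, 0.2000).
‖u_2‖ = 2.2804, so e_2 = (-0.6139, -0.7016, -0.3508, 0.0877).

e_2 = (-0.6139, -0.7016, -0.3508, 0.0877)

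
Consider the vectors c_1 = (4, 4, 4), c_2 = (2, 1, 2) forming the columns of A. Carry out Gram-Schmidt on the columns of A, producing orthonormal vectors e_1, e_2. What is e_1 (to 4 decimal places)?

e_1 = (0.5774, 0.5774, 0.5774)

c_1 = (4, 4, 4); ‖c_1‖ = 6.9282, so e_1 = (0.5774, 0.5774, 0.5774).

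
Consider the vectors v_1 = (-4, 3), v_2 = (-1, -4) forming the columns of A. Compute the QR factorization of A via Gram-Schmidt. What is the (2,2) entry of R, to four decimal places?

r_{22} = 3.8000

v_1 = (-4, 3); ‖v_1‖ = 5.0000, so e_1 = (-0.8000, 0.6000).
e_1·v_2 = (-0.8000)·(-1) + 0.6000·(-4) = -1.6000.
u_2 = v_2 + 1.6000·e_1 = (-2.2800, -3.0400).
r_{22} = ‖u_2‖ = 3.8000.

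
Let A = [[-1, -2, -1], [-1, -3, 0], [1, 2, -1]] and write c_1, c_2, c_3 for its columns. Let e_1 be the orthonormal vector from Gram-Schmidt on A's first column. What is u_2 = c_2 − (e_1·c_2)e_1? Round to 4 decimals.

c_1 = (-1, -1, 1); ‖c_1‖ = 1.7321, so e_1 = (-0.5774, -0.5774, 0.5774).
e_1·c_2 = (-0.5774)·(-2) + (-0.5774)·(-3) + 0.5774·2 = 4.0415.
u_2 = c_2 − 4.0415·e_1 = (0.3333, -0.6667, -0.3333).

u_2 = (0.3333, -0.6667, -0.3333)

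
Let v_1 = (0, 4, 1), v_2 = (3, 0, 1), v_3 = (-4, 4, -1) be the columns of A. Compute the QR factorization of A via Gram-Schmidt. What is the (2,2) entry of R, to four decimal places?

q_1 = v_1/‖v_1‖ = (0, 4, 1)/4.1231 = (0.0000, 0.9701, 0.2425).
r_{12} = q_1·v_2 = 0.2425.
u_2 = v_2 − 0.2425·q_1 = (3.0000, -0.2353, 0.9412).
r_{22} = ‖u_2‖ = 3.1530.

r_{22} = 3.1530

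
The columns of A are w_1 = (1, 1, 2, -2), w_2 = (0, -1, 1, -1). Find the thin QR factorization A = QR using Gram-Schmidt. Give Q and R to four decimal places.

Q = [[0.3162, -0.2070], [0.3162, -0.8971], [0.6325, 0.2760], [-0.6325, -0.2760]], R = [[3.1623, 0.9487], [0.0000, 1.4491]]

w_1 = (1, 1, 2, -2); ‖w_1‖ = 3.1623, so q_1 = (0.3162, 0.3162, 0.6325, -0.6325).
q_1·w_2 = 0.3162·0 + 0.3162·(-1) + 0.6325·1 + (-0.6325)·(-1) = 0.9487.
u_2 = w_2 − 0.9487·q_1 = (-0.3000, -1.3000, 0.4000, -0.4000).
‖u_2‖ = 1.4491, so q_2 = (-0.2070, -0.8971, 0.2760, -0.2760).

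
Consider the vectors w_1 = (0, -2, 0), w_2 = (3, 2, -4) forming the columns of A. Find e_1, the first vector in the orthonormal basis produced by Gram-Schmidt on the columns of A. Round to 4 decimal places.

e_1 = (0.0000, -1.0000, 0.0000)

e_1 = w_1/‖w_1‖ = (0, -2, 0)/2.0000 = (0.0000, -1.0000, 0.0000).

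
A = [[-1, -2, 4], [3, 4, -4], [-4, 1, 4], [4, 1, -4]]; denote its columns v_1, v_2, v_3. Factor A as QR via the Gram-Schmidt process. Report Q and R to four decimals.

Q = [[-0.1543, -0.4003, 0.8943], [0.4629, 0.7206, 0.3483], [-0.6172, 0.5604, 0.2165], [0.6172, -0.0801, 0.1789]], R = [[6.4807, 2.1602, -7.4066], [0.0000, 4.1633, -1.9215], [0.0000, 0.0000, 2.3346]]

q_1 = v_1/‖v_1‖ = (-1, 3, -4, 4)/6.4807 = (-0.1543, 0.4629, -0.6172, 0.6172).
r_{12} = q_1·v_2 = 2.1602.
u_2 = v_2 − 2.1602·q_1 = (-1.6667, 3.0000, 2.3333, -0.3333).
‖u_2‖ = 4.1633, so q_2 = (-0.4003, 0.7206, 0.5604, -0.0801).
r_{13} = q_1·v_3 = -7.4066; r_{23} = q_2·v_3 = -1.9215.
u_3 = v_3 + 7.4066·q_1 + 1.9215·q_2 = (2.0879, 0.8132, 0.5055, 0.4176).
‖u_3‖ = 2.3346, so q_3 = (0.8943, 0.3483, 0.2165, 0.1789).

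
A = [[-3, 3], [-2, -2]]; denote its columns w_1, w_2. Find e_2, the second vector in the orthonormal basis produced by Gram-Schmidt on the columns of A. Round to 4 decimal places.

w_1 = (-3, -2); ‖w_1‖ = 3.6056, so e_1 = (-0.8321, -0.5547).
e_1·w_2 = (-0.8321)·3 + (-0.5547)·(-2) = -1.3868.
u_2 = w_2 + 1.3868·e_1 = (1.8462, -2.7692).
‖u_2‖ = 3.3282, so e_2 = (0.5547, -0.8321).

e_2 = (0.5547, -0.8321)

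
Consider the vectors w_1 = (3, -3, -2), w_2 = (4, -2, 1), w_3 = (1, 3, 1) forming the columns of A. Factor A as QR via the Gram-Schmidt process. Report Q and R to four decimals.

w_1 = (3, -3, -2); ‖w_1‖ = 4.6904, so q_1 = (0.6396, -0.6396, -0.4264).
q_1·w_2 = 0.6396·4 + (-0.6396)·(-2) + (-0.4264)·1 = 3.4112.
u_2 = w_2 − 3.4112·q_1 = (1.8182, 0.1818, 2.4545).
‖u_2‖ = 3.0600, so q_2 = (0.5942, 0.0594, 0.8021).
q_1·w_3 = 0.6396·1 + (-0.6396)·3 + (-0.4264)·1 = -1.7056; q_2·w_3 = 0.5942·1 + 0.0594·3 + 0.8021·1 = 1.5746.
u_3 = w_3 + 1.7056·q_1 − 1.5746·q_2 = (1.1553, 1.8155, -0.9903).
‖u_3‖ = 2.3689, so q_3 = (0.4877, 0.7664, -0.4180).

Q = [[0.6396, 0.5942, 0.4877], [-0.6396, 0.0594, 0.7664], [-0.4264, 0.8021, -0.4180]], R = [[4.6904, 3.4112, -1.7056], [0.0000, 3.0600, 1.5746], [0.0000, 0.0000, 2.3689]]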